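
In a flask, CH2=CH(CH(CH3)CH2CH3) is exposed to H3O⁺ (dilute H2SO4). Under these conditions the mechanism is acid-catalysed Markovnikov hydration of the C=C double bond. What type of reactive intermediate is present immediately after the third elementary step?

Step 1: Protonation of the alkene by H3O⁺: the π bond acts as the nucleophile and picks up H⁺, giving the more stable (Markovnikov) secondary carbocation. H2O is released.
Step 2: A 1,2-hydride shift from the adjacent sec-butyl carbon moves the positive charge from the secondary centre to an adjacent carbon, generating a more stable tertiary carbocation.
Step 3: Nucleophilic capture of the cation by H2O produces the protonated alcohol (an oxonium ion).
After step 3 the species present is an oxonium ion.

oxonium ion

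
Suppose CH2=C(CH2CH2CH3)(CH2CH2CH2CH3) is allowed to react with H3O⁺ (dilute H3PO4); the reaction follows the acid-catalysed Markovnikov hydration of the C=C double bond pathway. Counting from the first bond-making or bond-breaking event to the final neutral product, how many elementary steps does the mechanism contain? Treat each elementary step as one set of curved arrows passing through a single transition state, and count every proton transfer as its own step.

3

Step 1: Electrophilic addition begins with the π(C=C) electrons forming a bond to the proton of H3O⁺. Following Markovnikov's rule, the resulting cation is tertiary. H2O is released.
(No 1,2-shift: no single shift to an adjacent carbon would give a more stable cation.)
Step 2: A lone pair on the oxygen of H2O attacks the carbocation, forming a C–O bond and an oxonium ion (a protonated alcohol).
Step 3: H2O removes a proton from the oxonium oxygen, regenerating H3O⁺ and giving the neutral alcohol.
Total: 3 elementary steps.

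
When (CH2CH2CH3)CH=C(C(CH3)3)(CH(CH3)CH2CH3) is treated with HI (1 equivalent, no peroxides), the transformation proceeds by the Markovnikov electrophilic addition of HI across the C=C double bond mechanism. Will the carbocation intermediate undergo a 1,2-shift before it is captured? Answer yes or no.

no

The first-formed carbocation is tertiary.
No single 1,2-shift to an adjacent carbon would produce a more-substituted cation than the one already present, so no rearrangement occurs.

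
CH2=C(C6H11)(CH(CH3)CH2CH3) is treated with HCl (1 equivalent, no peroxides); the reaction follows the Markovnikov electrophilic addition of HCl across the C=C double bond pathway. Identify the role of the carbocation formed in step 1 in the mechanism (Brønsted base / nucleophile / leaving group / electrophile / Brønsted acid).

Step 2: Cl⁻ captures the cation: a lone pair on Cl⁻ fills the empty p orbital, producing the alkyl halide product.
The carbocation formed in step 1 accepts an electron pair into an empty or π* orbital — it is the electrophile.

electrophile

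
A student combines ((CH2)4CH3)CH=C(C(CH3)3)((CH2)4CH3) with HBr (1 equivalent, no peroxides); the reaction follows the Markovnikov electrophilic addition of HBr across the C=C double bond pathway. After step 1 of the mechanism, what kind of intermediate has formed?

tertiary carbocation

Step 1: The π electrons of the C=C bond attack a proton of HBr; Markovnikov addition places the new C–H on the less-substituted alkene carbon, so the positive charge ends up on the more-substituted carbon — a tertiary carbocation. The H–Br bond breaks heterolytically, releasing Br⁻.
After step 1 the species present is a tertiary carbocation.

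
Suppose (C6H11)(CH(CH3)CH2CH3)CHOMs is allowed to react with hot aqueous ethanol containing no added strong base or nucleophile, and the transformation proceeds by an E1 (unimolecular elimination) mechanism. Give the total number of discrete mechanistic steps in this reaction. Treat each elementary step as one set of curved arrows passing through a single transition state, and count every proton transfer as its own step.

3

Step 1: Unassisted departure of MsO⁻ (taking the C–O bonding pair) generates a secondary carbocation.
Step 2: Carbocation rearrangement: a 1,2-hydride shift from the adjacent sec-butyl carbon converts the initially-formed secondary cation into the more stable tertiary cation.
Step 3: A water (or ethanol) molecule (solvent) deprotonates a β-carbon; as the C–H bond breaks, those electrons form the new alkene π bond.
Total: 3 elementary steps.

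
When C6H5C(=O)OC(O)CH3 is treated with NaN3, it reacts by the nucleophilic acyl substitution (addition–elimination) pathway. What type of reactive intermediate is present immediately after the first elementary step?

Step 1: Nucleophilic addition of N3⁻ to the acyl carbon breaks the π(C=O) bond and yields a tetrahedral, anionic intermediate.
After step 1 the species present is a tetrahedral intermediate.

tetrahedral intermediate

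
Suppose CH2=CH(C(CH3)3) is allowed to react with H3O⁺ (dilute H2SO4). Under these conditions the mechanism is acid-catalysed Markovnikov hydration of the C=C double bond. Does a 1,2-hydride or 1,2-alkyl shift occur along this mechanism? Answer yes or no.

yes

The first-formed carbocation is secondary.
The adjacent tert-butyl carbon has no hydrogen but bears methyl groups; migration of one methyl with its bonding pair (a 1,2-methyl shift) places the charge on a tertiary centre.
Tertiary is more stable than secondary, so the shift occurs.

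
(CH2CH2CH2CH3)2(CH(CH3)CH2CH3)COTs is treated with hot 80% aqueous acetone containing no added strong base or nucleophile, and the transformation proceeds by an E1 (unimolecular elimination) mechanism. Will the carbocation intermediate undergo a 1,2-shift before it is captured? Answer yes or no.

The first-formed carbocation is tertiary.
No single 1,2-shift to an adjacent carbon would produce a more-substituted cation than the one already present, so no rearrangement occurs.

no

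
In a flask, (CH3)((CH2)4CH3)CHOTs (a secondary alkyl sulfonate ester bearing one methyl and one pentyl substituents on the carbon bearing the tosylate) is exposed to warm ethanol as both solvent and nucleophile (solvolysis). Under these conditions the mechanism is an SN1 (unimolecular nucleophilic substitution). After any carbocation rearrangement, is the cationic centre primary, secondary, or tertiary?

secondary

Step 1: Rate-determining heterolysis of the C–O bond gives TsO⁻ and a secondary carbocation.
No single 1,2-shift to an adjacent carbon would give a more-substituted cation, so no rearrangement occurs.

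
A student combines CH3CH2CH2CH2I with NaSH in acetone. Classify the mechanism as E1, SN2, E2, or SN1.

Conditions: a primary substrate with a strong nucleophile in the polar aprotic solvent acetone.
These conditions are the textbook signature of the SN2 pathway.
An unhindered substrate with a strong nucleophile in a polar aprotic solvent favours one-step backside displacement.

SN2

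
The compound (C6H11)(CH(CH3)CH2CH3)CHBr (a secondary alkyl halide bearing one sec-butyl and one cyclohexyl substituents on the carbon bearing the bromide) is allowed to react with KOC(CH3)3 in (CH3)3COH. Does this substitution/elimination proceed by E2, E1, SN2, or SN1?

Conditions: a strong/bulky base with a secondary substrate bearing a β-hydrogen.
These conditions are the textbook signature of the E2 pathway.
A strong (often hindered) base removes a β-H in concert with loss of the leaving group — bimolecular elimination.

E2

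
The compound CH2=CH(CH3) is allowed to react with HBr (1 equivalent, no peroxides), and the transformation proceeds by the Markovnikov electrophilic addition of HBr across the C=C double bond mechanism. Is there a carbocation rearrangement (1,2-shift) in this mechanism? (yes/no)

The first-formed carbocation is secondary.
No single 1,2-shift to an adjacent carbon would produce a more-substituted cation than the one already present, so no rearrangement occurs.

no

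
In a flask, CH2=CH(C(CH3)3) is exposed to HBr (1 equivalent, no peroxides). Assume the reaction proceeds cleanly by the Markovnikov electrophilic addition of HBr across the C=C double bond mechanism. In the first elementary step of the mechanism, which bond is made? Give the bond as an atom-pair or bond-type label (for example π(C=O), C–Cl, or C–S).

Step 1: Protonation of the alkene by HBr: the π bond acts as the nucleophile and picks up H⁺, giving the more stable (Markovnikov) secondary carbocation. The H–Br bond breaks heterolytically, releasing Br⁻.
The bond formed in this step is the C–H bond.

C–H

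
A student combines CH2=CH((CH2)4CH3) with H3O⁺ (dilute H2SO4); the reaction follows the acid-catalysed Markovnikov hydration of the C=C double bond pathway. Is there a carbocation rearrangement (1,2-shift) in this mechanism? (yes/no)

no

The first-formed carbocation is secondary.
No single 1,2-shift to an adjacent carbon would produce a more-substituted cation than the one already present, so no rearrangement occurs.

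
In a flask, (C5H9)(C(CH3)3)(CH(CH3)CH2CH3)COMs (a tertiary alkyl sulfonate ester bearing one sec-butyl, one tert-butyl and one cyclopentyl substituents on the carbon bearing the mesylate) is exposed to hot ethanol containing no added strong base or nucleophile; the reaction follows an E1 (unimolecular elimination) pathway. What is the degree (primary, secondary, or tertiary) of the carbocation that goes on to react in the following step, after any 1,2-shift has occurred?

tertiary

Step 1: Ionisation: the C–O σ-bond cleaves heterolytically; both bonding electrons depart with MsO⁻, leaving a tertiary carbocation at the α-carbon.
No single 1,2-shift to an adjacent carbon would give a more-substituted cation, so no rearrangement occurs.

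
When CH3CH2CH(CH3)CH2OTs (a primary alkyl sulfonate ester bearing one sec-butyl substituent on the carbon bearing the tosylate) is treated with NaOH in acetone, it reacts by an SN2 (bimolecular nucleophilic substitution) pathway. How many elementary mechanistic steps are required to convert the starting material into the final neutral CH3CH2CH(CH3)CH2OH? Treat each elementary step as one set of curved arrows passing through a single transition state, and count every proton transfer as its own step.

1

Step 1: The hydroxide nucleophile donates a lone pair from O to the α-carbon in a backside attack; simultaneously the C–O σ-bond breaks and both of its electrons leave with TsO⁻. One concerted step with inversion of configuration.
Total: 1 elementary step.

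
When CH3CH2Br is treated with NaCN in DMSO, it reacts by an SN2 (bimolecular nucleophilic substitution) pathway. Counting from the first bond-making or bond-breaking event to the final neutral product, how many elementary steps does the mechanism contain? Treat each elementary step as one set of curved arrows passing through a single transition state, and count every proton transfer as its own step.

Step 1: Backside attack by CN⁻ on the carbon bearing the bromide: the new C–C bond forms as the C–Br bond breaks, with Walden inversion at carbon.
Total: 1 elementary step.

1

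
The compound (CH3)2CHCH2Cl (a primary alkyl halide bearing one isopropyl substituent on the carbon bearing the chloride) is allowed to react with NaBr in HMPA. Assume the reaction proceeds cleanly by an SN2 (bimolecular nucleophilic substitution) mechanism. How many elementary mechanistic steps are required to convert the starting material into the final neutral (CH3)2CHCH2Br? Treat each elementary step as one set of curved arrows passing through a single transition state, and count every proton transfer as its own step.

1

Step 1: Br⁻ attacks the back face of the α-carbon while Cl⁻ departs with the C–Cl bonding pair — a single concerted displacement through a pentacoordinate transition state.
Total: 1 elementary step.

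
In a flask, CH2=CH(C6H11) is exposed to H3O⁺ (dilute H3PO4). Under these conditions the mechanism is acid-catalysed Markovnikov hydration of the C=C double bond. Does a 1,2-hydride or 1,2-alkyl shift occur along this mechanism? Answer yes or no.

The first-formed carbocation is secondary.
The adjacent cyclohexyl carbon already bears 2 other carbon substituents and has a hydrogen to migrate; after a 1,2-hydride shift from that carbon the positive charge sits on a tertiary centre.
Tertiary is more stable than secondary, so the shift occurs.

yes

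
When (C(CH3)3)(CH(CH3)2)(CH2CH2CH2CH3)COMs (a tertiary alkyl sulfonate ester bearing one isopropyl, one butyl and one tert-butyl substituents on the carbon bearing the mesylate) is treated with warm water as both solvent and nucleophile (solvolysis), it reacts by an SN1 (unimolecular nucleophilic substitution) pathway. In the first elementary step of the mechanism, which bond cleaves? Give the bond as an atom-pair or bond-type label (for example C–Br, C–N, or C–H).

C–O

Step 1: Rate-determining heterolysis of the C–O bond gives MsO⁻ and a tertiary carbocation.
The bond broken in this step is the C–O bond.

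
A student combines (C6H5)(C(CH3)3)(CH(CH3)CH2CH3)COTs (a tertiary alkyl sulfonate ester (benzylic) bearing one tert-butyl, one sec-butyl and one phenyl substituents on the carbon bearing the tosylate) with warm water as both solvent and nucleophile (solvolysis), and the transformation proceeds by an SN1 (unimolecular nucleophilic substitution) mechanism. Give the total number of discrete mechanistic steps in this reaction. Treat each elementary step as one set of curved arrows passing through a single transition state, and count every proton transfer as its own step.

Step 1: Unassisted departure of TsO⁻ (taking the C–O bonding pair) generates a tertiary carbocation.
(No 1,2-shift: no single shift to an adjacent carbon would give a more stable cation.)
Step 2: Nucleophilic capture: the oxygen of H2O bonds to the cationic carbon, producing an oxonium-ion intermediate.
Step 3: A second solvent molecule removes the proton on oxygen, giving the neutral alcohol product.
Total: 3 elementary steps.

3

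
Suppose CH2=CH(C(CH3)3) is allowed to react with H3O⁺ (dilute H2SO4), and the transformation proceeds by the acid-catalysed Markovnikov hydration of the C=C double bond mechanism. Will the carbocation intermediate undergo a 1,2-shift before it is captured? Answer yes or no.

yes

The first-formed carbocation is secondary.
The adjacent tert-butyl carbon has no hydrogen but bears methyl groups; migration of one methyl with its bonding pair (a 1,2-methyl shift) places the charge on a tertiary centre.
Tertiary is more stable than secondary, so the shift occurs.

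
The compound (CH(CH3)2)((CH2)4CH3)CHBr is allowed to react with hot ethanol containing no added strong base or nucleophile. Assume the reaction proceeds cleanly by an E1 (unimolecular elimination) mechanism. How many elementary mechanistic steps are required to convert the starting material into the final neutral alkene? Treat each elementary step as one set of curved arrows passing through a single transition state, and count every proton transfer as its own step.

Step 1: Rate-determining heterolysis of the C–Br bond gives Br⁻ and a secondary carbocation.
Step 2: A hydride (H with its bonding pair) migrates from the adjacent isopropyl carbon to the cationic centre — a 1,2-hydride shift — upgrading the secondary cation to a tertiary one.
Step 3: An ethanol molecule (solvent) deprotonates a β-carbon; as the C–H bond breaks, those electrons form the new alkene π bond.
Total: 3 elementary steps.

3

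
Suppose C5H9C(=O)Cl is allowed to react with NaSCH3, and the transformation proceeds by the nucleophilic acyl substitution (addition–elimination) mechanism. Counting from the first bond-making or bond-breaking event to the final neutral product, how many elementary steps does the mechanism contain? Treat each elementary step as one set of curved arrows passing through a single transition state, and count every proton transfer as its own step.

Step 1: Nucleophilic addition of CH3S⁻ to the acyl carbon breaks the π(C=O) bond and yields a tetrahedral, anionic intermediate.
Step 2: Elimination step: re-formation of the carbonyl π bond drives out Cl⁻, giving the new acyl compound.
Total: 2 elementary steps.

2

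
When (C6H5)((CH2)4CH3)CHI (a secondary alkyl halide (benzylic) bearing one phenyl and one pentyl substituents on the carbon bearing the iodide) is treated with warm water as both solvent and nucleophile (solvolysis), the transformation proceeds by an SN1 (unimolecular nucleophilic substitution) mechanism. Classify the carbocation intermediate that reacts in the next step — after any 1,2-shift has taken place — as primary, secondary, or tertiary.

Step 1: Ionisation: the C–I σ-bond cleaves heterolytically; both bonding electrons depart with I⁻, leaving a secondary carbocation at the α-carbon.
No single 1,2-shift to an adjacent carbon would give a more-substituted cation, so no rearrangement occurs.

secondary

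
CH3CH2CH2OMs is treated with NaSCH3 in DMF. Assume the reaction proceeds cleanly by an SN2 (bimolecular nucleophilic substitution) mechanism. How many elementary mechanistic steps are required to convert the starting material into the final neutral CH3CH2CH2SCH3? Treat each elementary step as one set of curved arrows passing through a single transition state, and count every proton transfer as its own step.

Step 1: CH3S⁻ attacks the back face of the α-carbon while MsO⁻ departs with the C–O bonding pair — a single concerted displacement through a pentacoordinate transition state.
Total: 1 elementary step.

1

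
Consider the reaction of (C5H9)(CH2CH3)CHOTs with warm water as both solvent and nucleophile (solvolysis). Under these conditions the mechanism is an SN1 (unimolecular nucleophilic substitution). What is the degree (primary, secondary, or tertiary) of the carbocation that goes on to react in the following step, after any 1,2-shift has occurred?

Step 1: The C–O bond breaks with both electrons going to the tosylate; TsO⁻ leaves and a secondary carbocation remains.
Step 2: Carbocation rearrangement: a 1,2-hydride shift from the adjacent cyclopentyl carbon converts the initially-formed secondary cation into the more stable tertiary cation.
The cation rearranges from secondary to tertiary via a 1,2-hydride shift from the adjacent cyclopentyl carbon; the tertiary cation is what reacts next.

tertiary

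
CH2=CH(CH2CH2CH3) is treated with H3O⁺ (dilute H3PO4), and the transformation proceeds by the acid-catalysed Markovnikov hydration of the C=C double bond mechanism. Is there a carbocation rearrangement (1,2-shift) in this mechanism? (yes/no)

The first-formed carbocation is secondary.
No single 1,2-shift to an adjacent carbon would produce a more-substituted cation than the one already present, so no rearrangement occurs.

no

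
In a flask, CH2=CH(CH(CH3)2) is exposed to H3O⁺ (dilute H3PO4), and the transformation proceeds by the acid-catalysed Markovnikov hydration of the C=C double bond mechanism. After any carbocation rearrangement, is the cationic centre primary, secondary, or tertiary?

tertiary

Step 1: Electrophilic addition begins with the π(C=C) electrons forming a bond to the proton of H3O⁺. Following Markovnikov's rule, the resulting cation is secondary. H2O is released.
Step 2: A 1,2-hydride shift from the adjacent isopropyl carbon moves the positive charge from the secondary centre to an adjacent carbon, generating a more stable tertiary carbocation.
The cation rearranges from secondary to tertiary via a 1,2-hydride shift from the adjacent isopropyl carbon; the tertiary cation is what reacts next.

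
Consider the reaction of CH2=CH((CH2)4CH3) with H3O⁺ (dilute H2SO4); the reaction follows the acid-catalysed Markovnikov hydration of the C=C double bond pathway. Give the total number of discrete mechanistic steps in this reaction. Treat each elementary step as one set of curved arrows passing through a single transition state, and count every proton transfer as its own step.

3

Step 1: The π electrons of the C=C bond attack a proton of H3O⁺; Markovnikov addition places the new C–H on the less-substituted alkene carbon, so the positive charge ends up on the more-substituted carbon — a secondary carbocation. H2O is released.
(No 1,2-shift: no single shift to an adjacent carbon would give a more stable cation.)
Step 2: Nucleophilic capture of the cation by H2O produces the protonated alcohol (an oxonium ion).
Step 3: H2O removes a proton from the oxonium oxygen, regenerating H3O⁺ and giving the neutral alcohol.
Total: 3 elementary steps.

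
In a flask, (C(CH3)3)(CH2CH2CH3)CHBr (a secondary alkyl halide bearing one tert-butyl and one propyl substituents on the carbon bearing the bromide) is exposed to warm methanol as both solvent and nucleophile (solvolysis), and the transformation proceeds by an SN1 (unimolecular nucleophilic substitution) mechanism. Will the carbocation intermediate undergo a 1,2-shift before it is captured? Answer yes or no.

The first-formed carbocation is secondary.
The adjacent tert-butyl carbon has no hydrogen but bears methyl groups; migration of one methyl with its bonding pair (a 1,2-methyl shift) places the charge on a tertiary centre.
Tertiary is more stable than secondary, so the shift occurs.

yes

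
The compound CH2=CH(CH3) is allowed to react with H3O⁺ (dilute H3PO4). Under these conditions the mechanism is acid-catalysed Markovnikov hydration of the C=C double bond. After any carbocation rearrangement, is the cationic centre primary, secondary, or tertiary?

Step 1: Electrophilic addition begins with the π(C=C) electrons forming a bond to the proton of H3O⁺. Following Markovnikov's rule, the resulting cation is secondary. H2O is released.
No single 1,2-shift to an adjacent carbon would give a more-substituted cation, so no rearrangement occurs.

secondary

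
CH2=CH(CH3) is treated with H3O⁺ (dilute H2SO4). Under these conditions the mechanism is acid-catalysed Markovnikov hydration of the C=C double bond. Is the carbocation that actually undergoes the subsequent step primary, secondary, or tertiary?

Step 1: Protonation of the alkene by H3O⁺: the π bond acts as the nucleophile and picks up H⁺, giving the more stable (Markovnikov) secondary carbocation. H2O is released.
No single 1,2-shift to an adjacent carbon would give a more-substituted cation, so no rearrangement occurs.

secondary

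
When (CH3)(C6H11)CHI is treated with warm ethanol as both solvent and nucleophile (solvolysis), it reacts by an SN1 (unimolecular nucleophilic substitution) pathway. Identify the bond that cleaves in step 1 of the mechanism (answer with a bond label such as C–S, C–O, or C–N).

C–I

Step 1: Unassisted departure of I⁻ (taking the C–I bonding pair) generates a secondary carbocation.
The bond broken in this step is the C–I bond.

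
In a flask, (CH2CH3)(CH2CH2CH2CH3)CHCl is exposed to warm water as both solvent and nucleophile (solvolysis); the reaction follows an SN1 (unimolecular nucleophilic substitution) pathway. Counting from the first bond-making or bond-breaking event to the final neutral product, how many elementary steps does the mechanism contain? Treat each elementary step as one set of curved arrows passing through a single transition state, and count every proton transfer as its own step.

3

Step 1: Unassisted departure of Cl⁻ (taking the C–Cl bonding pair) generates a secondary carbocation.
(No 1,2-shift: no single shift to an adjacent carbon would give a more stable cation.)
Step 2: Nucleophilic capture: the oxygen of H2O bonds to the cationic carbon, producing an oxonium-ion intermediate.
Step 3: Proton transfer from the O–H of the oxonium ion to a solvent molecule delivers the neutral alcohol.
Total: 3 elementary steps.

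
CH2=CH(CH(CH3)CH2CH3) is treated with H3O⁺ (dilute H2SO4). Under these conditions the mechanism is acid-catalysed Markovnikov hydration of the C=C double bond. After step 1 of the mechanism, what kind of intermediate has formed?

Step 1: Protonation of the alkene by H3O⁺: the π bond acts as the nucleophile and picks up H⁺, giving the more stable (Markovnikov) secondary carbocation. H2O is released.
After step 1 the species present is a secondary carbocation.

secondary carbocation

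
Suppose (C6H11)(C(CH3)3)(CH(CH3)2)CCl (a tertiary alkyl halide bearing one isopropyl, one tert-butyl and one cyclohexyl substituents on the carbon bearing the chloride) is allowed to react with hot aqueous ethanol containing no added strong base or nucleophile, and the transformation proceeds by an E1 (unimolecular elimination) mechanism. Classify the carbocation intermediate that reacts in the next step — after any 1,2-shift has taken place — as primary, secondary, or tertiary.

Step 1: The C–Cl bond breaks with both electrons going to the chloride; Cl⁻ leaves and a tertiary carbocation remains.
No single 1,2-shift to an adjacent carbon would give a more-substituted cation, so no rearrangement occurs.

tertiary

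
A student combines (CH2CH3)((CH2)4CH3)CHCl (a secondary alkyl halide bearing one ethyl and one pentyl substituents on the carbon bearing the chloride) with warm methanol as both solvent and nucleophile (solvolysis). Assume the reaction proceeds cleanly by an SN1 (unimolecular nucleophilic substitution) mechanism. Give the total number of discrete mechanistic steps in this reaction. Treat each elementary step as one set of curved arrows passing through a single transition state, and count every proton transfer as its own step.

3

Step 1: Ionisation: the C–Cl σ-bond cleaves heterolytically; both bonding electrons depart with Cl⁻, leaving a secondary carbocation at the α-carbon.
(No 1,2-shift: no single shift to an adjacent carbon would give a more stable cation.)
Step 2: A lone pair on the oxygen of CH3OH attacks the carbocation, forming a new C–O σ-bond and an oxonium ion.
Step 3: Proton transfer from the O–H of the oxonium ion to a solvent molecule delivers the neutral ether.
Total: 3 elementary steps.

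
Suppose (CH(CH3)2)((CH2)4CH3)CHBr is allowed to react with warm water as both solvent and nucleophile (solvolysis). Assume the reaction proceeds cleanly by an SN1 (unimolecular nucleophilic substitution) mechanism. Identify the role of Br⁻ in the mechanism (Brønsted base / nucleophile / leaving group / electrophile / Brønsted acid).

Step 1: The C–Br bond breaks with both electrons going to the bromide; Br⁻ leaves and a secondary carbocation remains.
Br⁻ departs with both electrons of the breaking σ-bond — that is the definition of a leaving group.

leaving group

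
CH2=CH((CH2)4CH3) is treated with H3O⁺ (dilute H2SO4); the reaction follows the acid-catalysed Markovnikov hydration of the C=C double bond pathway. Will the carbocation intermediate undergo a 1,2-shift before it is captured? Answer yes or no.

no

The first-formed carbocation is secondary.
No single 1,2-shift to an adjacent carbon would produce a more-substituted cation than the one already present, so no rearrangement occurs.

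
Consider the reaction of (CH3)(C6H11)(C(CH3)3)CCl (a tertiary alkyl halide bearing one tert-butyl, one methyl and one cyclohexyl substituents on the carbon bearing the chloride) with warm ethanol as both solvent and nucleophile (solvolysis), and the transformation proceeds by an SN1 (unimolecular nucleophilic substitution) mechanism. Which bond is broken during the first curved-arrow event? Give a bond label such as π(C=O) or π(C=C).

Step 1: Ionisation: the C–Cl σ-bond cleaves heterolytically; both bonding electrons depart with Cl⁻, leaving a tertiary carbocation at the α-carbon.
The bond broken in this step is the C–Cl bond.

C–Cl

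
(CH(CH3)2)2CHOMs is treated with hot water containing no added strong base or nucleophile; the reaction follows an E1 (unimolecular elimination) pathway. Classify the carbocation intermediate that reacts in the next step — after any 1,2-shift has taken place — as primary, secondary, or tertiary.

Step 1: Rate-determining heterolysis of the C–O bond gives MsO⁻ and a secondary carbocation.
Step 2: A hydride (H with its bonding pair) migrates from the adjacent isopropyl carbon to the cationic centre — a 1,2-hydride shift — upgrading the secondary cation to a tertiary one.
The cation rearranges from secondary to tertiary via a 1,2-hydride shift from the adjacent isopropyl carbon; the tertiary cation is what reacts next.

tertiary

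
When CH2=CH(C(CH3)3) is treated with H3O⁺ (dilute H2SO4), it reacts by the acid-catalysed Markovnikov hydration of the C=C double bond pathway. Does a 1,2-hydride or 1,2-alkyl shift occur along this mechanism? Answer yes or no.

yes

The first-formed carbocation is secondary.
The adjacent tert-butyl carbon has no hydrogen but bears methyl groups; migration of one methyl with its bonding pair (a 1,2-methyl shift) places the charge on a tertiary centre.
Tertiary is more stable than secondary, so the shift occurs.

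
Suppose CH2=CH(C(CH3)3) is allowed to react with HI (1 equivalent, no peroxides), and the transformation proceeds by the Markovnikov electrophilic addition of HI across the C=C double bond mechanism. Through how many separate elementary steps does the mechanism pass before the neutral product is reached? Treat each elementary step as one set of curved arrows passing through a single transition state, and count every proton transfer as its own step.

Step 1: The π electrons of the C=C bond attack a proton of HI; Markovnikov addition places the new C–H on the less-substituted alkene carbon, so the positive charge ends up on the more-substituted carbon — a secondary carbocation. The H–I bond breaks heterolytically, releasing I⁻.
Step 2: A methyl group with its bonding pair migrates from the adjacent tert-butyl carbon to the cationic centre — a 1,2-methyl shift — upgrading the secondary cation to a tertiary one.
Step 3: Nucleophilic attack by I⁻ on the carbocation completes the addition, giving R–I.
Total: 3 elementary steps.

3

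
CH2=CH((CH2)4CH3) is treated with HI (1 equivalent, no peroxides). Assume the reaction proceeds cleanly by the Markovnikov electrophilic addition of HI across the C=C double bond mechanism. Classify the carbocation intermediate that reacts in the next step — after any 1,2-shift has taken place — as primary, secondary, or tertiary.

secondary

Step 1: Protonation of the alkene by HI: the π bond acts as the nucleophile and picks up H⁺, giving the more stable (Markovnikov) secondary carbocation. The H–I bond breaks heterolytically, releasing I⁻.
No single 1,2-shift to an adjacent carbon would give a more-substituted cation, so no rearrangement occurs.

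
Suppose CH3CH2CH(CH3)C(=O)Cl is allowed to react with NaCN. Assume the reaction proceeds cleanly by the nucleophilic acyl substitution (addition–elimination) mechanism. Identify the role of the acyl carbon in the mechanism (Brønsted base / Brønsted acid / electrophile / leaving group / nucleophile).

electrophile

Step 1: Nucleophilic addition of CN⁻ to the acyl carbon breaks the π(C=O) bond and yields a tetrahedral, anionic intermediate.
The acyl carbon accepts an electron pair into an empty or π* orbital — it is the electrophile.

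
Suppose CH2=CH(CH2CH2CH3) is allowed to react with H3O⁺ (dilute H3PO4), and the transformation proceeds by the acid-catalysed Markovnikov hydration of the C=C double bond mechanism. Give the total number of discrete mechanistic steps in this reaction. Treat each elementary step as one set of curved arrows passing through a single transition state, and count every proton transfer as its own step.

Step 1: Protonation of the alkene by H3O⁺: the π bond acts as the nucleophile and picks up H⁺, giving the more stable (Markovnikov) secondary carbocation. H2O is released.
(No 1,2-shift: no single shift to an adjacent carbon would give a more stable cation.)
Step 2: Water acts as the nucleophile: an oxygen lone pair bonds to the cationic carbon, giving an oxonium-ion intermediate.
Step 3: Proton transfer from the O–H of the oxonium ion to H2O completes the catalytic cycle and yields the alcohol.
Total: 3 elementary steps.

3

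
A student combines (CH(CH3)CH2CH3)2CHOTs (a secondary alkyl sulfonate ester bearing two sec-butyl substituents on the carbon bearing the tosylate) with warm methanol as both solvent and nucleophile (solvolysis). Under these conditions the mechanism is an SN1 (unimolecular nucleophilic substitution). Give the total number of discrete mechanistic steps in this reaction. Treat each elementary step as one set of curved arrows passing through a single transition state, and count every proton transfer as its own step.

Step 1: Unassisted departure of TsO⁻ (taking the C–O bonding pair) generates a secondary carbocation.
Step 2: A 1,2-hydride shift from the adjacent sec-butyl carbon moves the positive charge from the secondary centre to an adjacent carbon, generating a more stable tertiary carbocation.
Step 3: A lone pair on the oxygen of CH3OH attacks the carbocation, forming a new C–O σ-bond and an oxonium ion.
Step 4: A second solvent molecule removes the proton on oxygen, giving the neutral ether product.
Total: 4 elementary steps.

4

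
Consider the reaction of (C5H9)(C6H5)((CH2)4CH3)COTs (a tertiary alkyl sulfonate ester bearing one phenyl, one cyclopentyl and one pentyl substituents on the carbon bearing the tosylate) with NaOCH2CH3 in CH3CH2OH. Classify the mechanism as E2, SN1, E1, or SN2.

Conditions: a strong base with a tertiary substrate bearing a β-hydrogen.
These conditions are the textbook signature of the E2 pathway.
A strong (often hindered) base removes a β-H in concert with loss of the leaving group — bimolecular elimination.

E2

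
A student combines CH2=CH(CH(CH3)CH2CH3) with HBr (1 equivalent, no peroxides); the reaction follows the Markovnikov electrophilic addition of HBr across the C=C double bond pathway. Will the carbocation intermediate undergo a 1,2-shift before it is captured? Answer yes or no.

The first-formed carbocation is secondary.
The adjacent sec-butyl carbon already bears 2 other carbon substituents and has a hydrogen to migrate; after a 1,2-hydride shift from that carbon the positive charge sits on a tertiary centre.
Tertiary is more stable than secondary, so the shift occurs.

yes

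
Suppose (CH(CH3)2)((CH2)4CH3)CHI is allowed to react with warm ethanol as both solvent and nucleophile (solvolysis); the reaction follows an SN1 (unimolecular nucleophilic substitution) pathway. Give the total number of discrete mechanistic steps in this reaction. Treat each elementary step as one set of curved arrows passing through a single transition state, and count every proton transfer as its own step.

4

Step 1: The C–I bond breaks with both electrons going to the iodide; I⁻ leaves and a secondary carbocation remains.
Step 2: Carbocation rearrangement: a 1,2-hydride shift from the adjacent isopropyl carbon converts the initially-formed secondary cation into the more stable tertiary cation.
Step 3: CH3CH2OH donates an oxygen lone pair into the empty p orbital of the cation, giving a protonated ether (an oxonium ion).
Step 4: Deprotonation of the oxonium oxygen by solvent ethanol yields the neutral ether.
Total: 4 elementary steps.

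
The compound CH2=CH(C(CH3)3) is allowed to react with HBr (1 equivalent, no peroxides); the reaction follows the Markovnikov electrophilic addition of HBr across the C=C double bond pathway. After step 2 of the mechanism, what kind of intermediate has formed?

tertiary carbocation

Step 1: Protonation of the alkene by HBr: the π bond acts as the nucleophile and picks up H⁺, giving the more stable (Markovnikov) secondary carbocation. The H–Br bond breaks heterolytically, releasing Br⁻.
Step 2: A 1,2-methyl shift from the adjacent tert-butyl carbon moves the positive charge from the secondary centre to an adjacent carbon, generating a more stable tertiary carbocation.
After step 2 the species present is a tertiary carbocation.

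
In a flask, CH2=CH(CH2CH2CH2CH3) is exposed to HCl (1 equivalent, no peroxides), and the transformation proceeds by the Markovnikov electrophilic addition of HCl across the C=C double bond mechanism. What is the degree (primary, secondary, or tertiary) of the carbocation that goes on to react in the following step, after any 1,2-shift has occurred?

Step 1: Protonation of the alkene by HCl: the π bond acts as the nucleophile and picks up H⁺, giving the more stable (Markovnikov) secondary carbocation. The H–Cl bond breaks heterolytically, releasing Cl⁻.
No single 1,2-shift to an adjacent carbon would give a more-substituted cation, so no rearrangement occurs.

secondary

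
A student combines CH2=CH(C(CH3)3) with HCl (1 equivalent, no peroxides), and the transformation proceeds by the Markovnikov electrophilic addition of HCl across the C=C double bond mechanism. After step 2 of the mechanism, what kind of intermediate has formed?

Step 1: The π electrons of the C=C bond attack a proton of HCl; Markovnikov addition places the new C–H on the less-substituted alkene carbon, so the positive charge ends up on the more-substituted carbon — a secondary carbocation. The H–Cl bond breaks heterolytically, releasing Cl⁻.
Step 2: Carbocation rearrangement: a 1,2-methyl shift from the adjacent tert-butyl carbon converts the initially-formed secondary cation into the more stable tertiary cation.
After step 2 the species present is a tertiary carbocation.

tertiary carbocation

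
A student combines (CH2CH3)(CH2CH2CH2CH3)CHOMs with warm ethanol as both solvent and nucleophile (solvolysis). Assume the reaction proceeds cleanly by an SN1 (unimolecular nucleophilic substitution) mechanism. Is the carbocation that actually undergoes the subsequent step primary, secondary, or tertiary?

Step 1: The C–O bond breaks with both electrons going to the mesylate; MsO⁻ leaves and a secondary carbocation remains.
No single 1,2-shift to an adjacent carbon would give a more-substituted cation, so no rearrangement occurs.

secondary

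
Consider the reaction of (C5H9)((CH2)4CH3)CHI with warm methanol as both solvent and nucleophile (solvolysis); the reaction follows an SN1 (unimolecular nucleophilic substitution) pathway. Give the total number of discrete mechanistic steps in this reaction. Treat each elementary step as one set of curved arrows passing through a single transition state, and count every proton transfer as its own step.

4

Step 1: The C–I bond breaks with both electrons going to the iodide; I⁻ leaves and a secondary carbocation remains.
Step 2: A 1,2-hydride shift from the adjacent cyclopentyl carbon moves the positive charge from the secondary centre to an adjacent carbon, generating a more stable tertiary carbocation.
Step 3: A lone pair on the oxygen of CH3OH attacks the carbocation, forming a new C–O σ-bond and an oxonium ion.
Step 4: Deprotonation of the oxonium oxygen by solvent methanol yields the neutral ether.
Total: 4 elementary steps.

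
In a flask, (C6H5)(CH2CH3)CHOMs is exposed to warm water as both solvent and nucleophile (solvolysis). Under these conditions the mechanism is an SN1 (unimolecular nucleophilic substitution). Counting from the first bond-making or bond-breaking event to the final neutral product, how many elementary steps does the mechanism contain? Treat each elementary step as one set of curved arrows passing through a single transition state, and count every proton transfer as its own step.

3

Step 1: Rate-determining heterolysis of the C–O bond gives MsO⁻ and a secondary carbocation.
(No 1,2-shift: no single shift to an adjacent carbon would give a more stable cation.)
Step 2: A lone pair on the oxygen of H2O attacks the carbocation, forming a new C–O σ-bond and an oxonium ion.
Step 3: A second solvent molecule removes the proton on oxygen, giving the neutral alcohol product.
Total: 3 elementary steps.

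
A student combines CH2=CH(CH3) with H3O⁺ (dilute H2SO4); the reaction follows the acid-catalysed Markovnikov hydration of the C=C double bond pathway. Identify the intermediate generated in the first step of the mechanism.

secondary carbocation

Step 1: The π electrons of the C=C bond attack a proton of H3O⁺; Markovnikov addition places the new C–H on the less-substituted alkene carbon, so the positive charge ends up on the more-substituted carbon — a secondary carbocation. H2O is released.
After step 1 the species present is a secondary carbocation.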